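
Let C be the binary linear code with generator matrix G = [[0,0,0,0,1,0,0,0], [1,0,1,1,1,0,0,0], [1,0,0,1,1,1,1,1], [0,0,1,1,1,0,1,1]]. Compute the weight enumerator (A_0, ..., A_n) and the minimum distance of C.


Weight distribution: A_0 = 1, A_1 = 1, A_2 = 1, A_3 = 4, A_4 = 5, A_5 = 3, A_6 = 1. Minimum distance d = 1.

Enumerate all 2^4 = 16 messages m ∈ F_2^4.
For each, compute codeword c = mG in F_2^8, then tally its weight.
  m = 0000 → c = 00000000, weight = 0.
  m = 1000 → c = 00001000, weight = 1.
  m = 0100 → c = 10111000, weight = 4.
  m = 1100 → c = 10110000, weight = 3.
  m = 0010 → c = 10011111, weight = 6.
  m = 1010 → c = 10010111, weight = 5.
  m = 0110 → c = 00100111, weight = 4.
  m = 1110 → c = 00101111, weight = 5.
  m = 0001 → c = 00111011, weight = 5.
  m = 1001 → c = 00110011, weight = 4.
  m = 0101 → c = 10000011, weight = 3.
  m = 1101 → c = 10001011, weight = 4.
  m = 0011 → c = 10100100, weight = 3.
  m = 1011 → c = 10101100, weight = 4.
  m = 0111 → c = 00011100, weight = 3.
  m = 1111 → c = 00010100, weight = 2.
Tally weights:
  weight 0: 1 codewords.
  weight 1: 1 codewords.
  weight 2: 1 codewords.
  weight 3: 4 codewords.
  weight 4: 5 codewords.
  weight 5: 3 codewords.
  weight 6: 1 codewords.
Minimum distance d = smallest w > 0 with A_w > 0 = 1.
Sanity: Σ A_w = 16 = 2^4 = 16 ✓.


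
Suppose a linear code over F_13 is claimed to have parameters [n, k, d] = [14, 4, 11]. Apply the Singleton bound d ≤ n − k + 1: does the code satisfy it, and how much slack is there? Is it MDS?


Singleton RHS = n − k + 1 = 11, slack = 0, bound satisfied, MDS.

Singleton bound: d ≤ n − k + 1.
Here n = 14, k = 4, so n − k + 1 = 11.
Given d = 11, check d ≤ 11: YES.
Slack = (n − k + 1) − d = 0.
The code is MDS (slack = 0).
Description: the claimed parameters are [14, 4, 11]_13; such a code would be MDS (meets Singleton bound).


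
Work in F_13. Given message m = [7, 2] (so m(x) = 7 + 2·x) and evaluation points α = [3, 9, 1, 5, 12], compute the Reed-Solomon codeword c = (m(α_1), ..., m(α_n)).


c = [0, 12, 9, 4, 5]

Message polynomial: m(x) = 7 + 2·x (mod 13).
For each evaluation point α_i, compute m(α_i) mod 13:
  α_1 = 3: Horner steps 2 → 0, so m(3) = 0.
  α_2 = 9: Horner steps 2 → 12, so m(9) = 12.
  α_3 = 1: Horner steps 2 → 9, so m(1) = 9.
  α_4 = 5: Horner steps 2 → 4, so m(5) = 4.
  α_5 = 12: Horner steps 2 → 5, so m(12) = 5.
Codeword c = [0, 12, 9, 4, 5] ∈ F_13^5.


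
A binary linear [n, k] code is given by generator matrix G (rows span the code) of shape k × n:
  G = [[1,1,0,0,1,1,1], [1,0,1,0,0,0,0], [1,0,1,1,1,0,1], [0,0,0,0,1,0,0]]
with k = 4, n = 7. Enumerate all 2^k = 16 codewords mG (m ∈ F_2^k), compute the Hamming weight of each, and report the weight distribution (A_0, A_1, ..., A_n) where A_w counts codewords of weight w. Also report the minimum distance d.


Weight distribution: A_0 = 1, A_1 = 1, A_2 = 2, A_3 = 2, A_4 = 5, A_5 = 5. Minimum distance d = 1.

Enumerate all 2^4 = 16 messages m ∈ F_2^4.
For each, compute codeword c = mG in F_2^7, then tally its weight.
  m = 0000 → c = 0000000, weight = 0.
  m = 1000 → c = 1100111, weight = 5.
  m = 0100 → c = 1010000, weight = 2.
  m = 1100 → c = 0110111, weight = 5.
  m = 0010 → c = 1011101, weight = 5.
  m = 1010 → c = 0111010, weight = 4.
  m = 0110 → c = 0001101, weight = 3.
  m = 1110 → c = 1101010, weight = 4.
  m = 0001 → c = 0000100, weight = 1.
  m = 1001 → c = 1100011, weight = 4.
  m = 0101 → c = 1010100, weight = 3.
  m = 1101 → c = 0110011, weight = 4.
  m = 0011 → c = 1011001, weight = 4.
  m = 1011 → c = 0111110, weight = 5.
  m = 0111 → c = 0001001, weight = 2.
  m = 1111 → c = 1101110, weight = 5.
Tally weights:
  weight 0: 1 codewords.
  weight 1: 1 codewords.
  weight 2: 2 codewords.
  weight 3: 2 codewords.
  weight 4: 5 codewords.
  weight 5: 5 codewords.
Minimum distance d = smallest w > 0 with A_w > 0 = 1.
Sanity: Σ A_w = 16 = 2^4 = 16 ✓.


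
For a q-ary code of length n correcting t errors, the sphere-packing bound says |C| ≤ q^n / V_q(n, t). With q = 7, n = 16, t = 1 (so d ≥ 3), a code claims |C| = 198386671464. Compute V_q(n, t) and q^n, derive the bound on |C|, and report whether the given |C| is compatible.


V_q(n, t) = 97, q^n = 33232930569601, Hamming bound = 342607531645, |C| = 198386671464 ≤ bound (satisfied).

Step 1: Compute V_q(n, t) = Σ_{j=0}^1 C(n, j) (q−1)^j.
  j = 0: C(16,0)·(6)^0 = 1·1 = 1.
  j = 1: C(16,1)·(6)^1 = 16·6 = 96.
  V_q(n, t) = 1 + 96 = 97.
Step 2: q^n = 7^16 = 33232930569601.
Step 3: Hamming bound ⌊q^n / V_q(n,t)⌋ = ⌊33232930569601/97⌋ = 342607531645.
Step 4: Compare |C| = 198386671464 to 342607531645: satisfied.
The claimed |C| lies below the Hamming bound.


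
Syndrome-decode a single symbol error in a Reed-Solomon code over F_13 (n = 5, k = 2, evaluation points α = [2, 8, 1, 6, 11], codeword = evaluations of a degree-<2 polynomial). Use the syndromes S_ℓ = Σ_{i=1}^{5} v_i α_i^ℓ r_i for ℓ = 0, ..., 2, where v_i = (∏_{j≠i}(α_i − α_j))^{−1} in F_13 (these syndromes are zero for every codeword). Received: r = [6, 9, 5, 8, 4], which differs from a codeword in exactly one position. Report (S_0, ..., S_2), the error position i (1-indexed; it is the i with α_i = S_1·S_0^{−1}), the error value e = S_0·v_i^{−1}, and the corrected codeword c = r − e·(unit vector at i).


S = (7, 7, 7), error at position 3, error magnitude e = 6, c = [6, 9, 12, 8, 4].

Step 1: column multipliers v_i = (∏_{j≠i}(α_i − α_j))^{−1} mod 13.
  i = 1 (α = 2): (2−8)(2−1)(2−6)(2−11) = (−6)·1·(−4)·(−9) = −216 ≡ 5, so v_1 = 5^{−1} = 8 (mod 13).
  i = 2 (α = 8): (8−2)(8−1)(8−6)(8−11) = 6·7·2·(−3) = −252 ≡ 8, so v_2 = 8^{−1} = 5 (mod 13).
  i = 3 (α = 1): (1−2)(1−8)(1−6)(1−11) = (−1)·(−7)·(−5)·(−10) = 350 ≡ 12, so v_3 = 12^{−1} = 12 (mod 13).
  i = 4 (α = 6): (6−2)(6−8)(6−1)(6−11) = 4·(−2)·5·(−5) = 200 ≡ 5, so v_4 = 5^{−1} = 8 (mod 13).
  i = 5 (α = 11): (11−2)(11−8)(11−1)(11−6) = 9·3·10·5 = 1350 ≡ 11, so v_5 = 11^{−1} = 6 (mod 13).
  v = [8, 5, 12, 8, 6].
Step 2: syndromes of r = [6, 9, 5, 8, 4] (all sums mod 13).
  S_0 = Σ v_i r_i = 8·6 + 5·9 + 12·5 + 8·8 + 6·4 = 241 ≡ 7.
  S_1 = Σ v_i α_i r_i = 8·2·6 + 5·8·9 + 12·1·5 + 8·6·8 + 6·11·4 = 1164 ≡ 7.
  α_i^2 mod 13 = [4, 12, 1, 10, 4].
  S_2 = Σ v_i α_i^2 r_i = 8·4·6 + 5·12·9 + 12·1·5 + 8·10·8 + 6·4·4 = 1528 ≡ 7.
  S = (7, 7, 7) ≠ 0, so r is not a codeword (an error is present).
Step 3: locate the error. For a single error e at position i, S_ℓ = v_i·e·α_i^ℓ, so α_err = S_1/S_0.
  S_0^{−1} = 7^{−1} = 2 (mod 13), so α_err = 7·2 = 14 ≡ 1 = α_3. Error position i = 3.
  Consistency check: S_2/S_1 = 7·2 = 14 ≡ 1 = α_err ✓ (single-error assumption holds).
Step 4: error magnitude e = S_0/v_3 = S_0·∏_{j≠3}(α_3 − α_j) = 7·12 = 84 ≡ 6 (mod 13).
Step 5: correct position 3: c_3 = r_3 − e = 5 − 6 ≡ 12 (mod 13). Hence c = [6, 9, 12, 8, 4].
  Check: interpolating c through the α_i gives m(x) = 5 + 7·x (degree < 2) with m(α_i) = c_i for every i, so c is indeed a codeword.


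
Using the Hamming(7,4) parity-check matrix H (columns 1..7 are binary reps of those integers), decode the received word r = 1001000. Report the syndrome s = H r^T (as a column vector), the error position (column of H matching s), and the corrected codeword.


s = (1, 0, 1)^T, error position = 5, corrected codeword c = 1001100

Compute s = H r^T mod 2 one row at a time:
  s_1 = 1 + 0 + 0 + 0 = 1 ≡ 1 (mod 2).
  s_2 = 0 + 0 + 0 + 0 = 0 ≡ 0 (mod 2).
  s_3 = 1 + 0 + 0 + 0 = 1 ≡ 1 (mod 2).
s = (1, 0, 1)^T — this equals column 5 of H (binary 101), so error is at position 5.
Correct: flip bit 5 of r = 1001000 to get c = 1001100.


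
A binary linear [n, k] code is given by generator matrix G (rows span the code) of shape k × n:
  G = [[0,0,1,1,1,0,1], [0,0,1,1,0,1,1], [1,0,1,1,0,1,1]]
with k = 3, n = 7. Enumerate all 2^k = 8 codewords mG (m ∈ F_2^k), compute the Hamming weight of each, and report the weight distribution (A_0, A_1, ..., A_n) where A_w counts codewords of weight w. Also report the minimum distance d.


Weight distribution: A_0 = 1, A_1 = 1, A_2 = 1, A_3 = 1, A_4 = 2, A_5 = 2. Minimum distance d = 1.

Enumerate all 2^3 = 8 messages m ∈ F_2^3.
For each, compute codeword c = mG in F_2^7, then tally its weight.
  m = 000 → c = 0000000, weight = 0.
  m = 100 → c = 0011101, weight = 4.
  m = 010 → c = 0011011, weight = 4.
  m = 110 → c = 0000110, weight = 2.
  m = 001 → c = 1011011, weight = 5.
  m = 101 → c = 1000110, weight = 3.
  m = 011 → c = 1000000, weight = 1.
  m = 111 → c = 1011101, weight = 5.
Tally weights:
  weight 0: 1 codewords.
  weight 1: 1 codewords.
  weight 2: 1 codewords.
  weight 3: 1 codewords.
  weight 4: 2 codewords.
  weight 5: 2 codewords.
Minimum distance d = smallest w > 0 with A_w > 0 = 1.
Sanity: Σ A_w = 8 = 2^3 = 8 ✓.


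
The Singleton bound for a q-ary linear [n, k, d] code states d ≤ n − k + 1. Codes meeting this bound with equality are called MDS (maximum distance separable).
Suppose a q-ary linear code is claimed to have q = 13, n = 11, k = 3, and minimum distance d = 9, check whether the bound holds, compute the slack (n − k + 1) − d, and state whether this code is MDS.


Singleton RHS = n − k + 1 = 9, slack = 0, bound satisfied, MDS.

Singleton bound: d ≤ n − k + 1.
Here n = 11, k = 3, so n − k + 1 = 9.
Given d = 9, check d ≤ 9: YES.
Slack = (n − k + 1) − d = 0.
The code is MDS (slack = 0).
Description: the claimed parameters are [11, 3, 9]_13; such a code would be MDS (meets Singleton bound).


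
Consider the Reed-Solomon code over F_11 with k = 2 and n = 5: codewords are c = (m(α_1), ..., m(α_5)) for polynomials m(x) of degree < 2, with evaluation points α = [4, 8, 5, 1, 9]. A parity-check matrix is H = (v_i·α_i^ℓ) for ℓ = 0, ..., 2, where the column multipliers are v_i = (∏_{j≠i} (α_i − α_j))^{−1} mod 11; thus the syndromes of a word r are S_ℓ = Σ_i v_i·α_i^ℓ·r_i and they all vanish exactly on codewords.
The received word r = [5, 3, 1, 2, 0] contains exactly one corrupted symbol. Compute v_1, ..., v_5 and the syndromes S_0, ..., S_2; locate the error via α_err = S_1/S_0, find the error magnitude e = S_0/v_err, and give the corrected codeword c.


S = (2, 8, 10), error at position 1, error magnitude e = 1, c = [4, 3, 1, 2, 0].

Step 1: column multipliers v_i = (∏_{j≠i}(α_i − α_j))^{−1} mod 11.
  i = 1 (α = 4): (4−8)(4−5)(4−1)(4−9) = (−4)·(−1)·3·(−5) = −60 ≡ 6, so v_1 = 6^{−1} = 2 (mod 11).
  i = 2 (α = 8): (8−4)(8−5)(8−1)(8−9) = 4·3·7·(−1) = −84 ≡ 4, so v_2 = 4^{−1} = 3 (mod 11).
  i = 3 (α = 5): (5−4)(5−8)(5−1)(5−9) = 1·(−3)·4·(−4) = 48 ≡ 4, so v_3 = 4^{−1} = 3 (mod 11).
  i = 4 (α = 1): (1−4)(1−8)(1−5)(1−9) = (−3)·(−7)·(−4)·(−8) = 672 ≡ 1, so v_4 = 1^{−1} = 1 (mod 11).
  i = 5 (α = 9): (9−4)(9−8)(9−5)(9−1) = 5·1·4·8 = 160 ≡ 6, so v_5 = 6^{−1} = 2 (mod 11).
  v = [2, 3, 3, 1, 2].
Step 2: syndromes of r = [5, 3, 1, 2, 0] (all sums mod 11).
  S_0 = Σ v_i r_i = 2·5 + 3·3 + 3·1 + 1·2 + 2·0 = 24 ≡ 2.
  S_1 = Σ v_i α_i r_i = 2·4·5 + 3·8·3 + 3·5·1 + 1·1·2 + 2·9·0 = 129 ≡ 8.
  α_i^2 mod 11 = [5, 9, 3, 1, 4].
  S_2 = Σ v_i α_i^2 r_i = 2·5·5 + 3·9·3 + 3·3·1 + 1·1·2 + 2·4·0 = 142 ≡ 10.
  S = (2, 8, 10) ≠ 0, so r is not a codeword (an error is present).
Step 3: locate the error. For a single error e at position i, S_ℓ = v_i·e·α_i^ℓ, so α_err = S_1/S_0.
  S_0^{−1} = 2^{−1} = 6 (mod 11), so α_err = 8·6 = 48 ≡ 4 = α_1. Error position i = 1.
  Consistency check: S_2/S_1 = 10·7 = 70 ≡ 4 = α_err ✓ (single-error assumption holds).
Step 4: error magnitude e = S_0/v_1 = S_0·∏_{j≠1}(α_1 − α_j) = 2·6 = 12 ≡ 1 (mod 11).
Step 5: correct position 1: c_1 = r_1 − e = 5 − 1 ≡ 4 (mod 11). Hence c = [4, 3, 1, 2, 0].
  Check: interpolating c through the α_i gives m(x) = 5 + 8·x (degree < 2) with m(α_i) = c_i for every i, so c is indeed a codeword.


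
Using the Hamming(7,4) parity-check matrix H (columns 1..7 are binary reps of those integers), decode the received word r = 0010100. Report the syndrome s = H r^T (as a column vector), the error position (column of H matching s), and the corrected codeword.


s = (1, 1, 0)^T, error position = 6, corrected codeword c = 0010110

Compute s = H r^T mod 2 one row at a time:
  s_1 = 0 + 1 + 0 + 0 = 1 ≡ 1 (mod 2).
  s_2 = 0 + 1 + 0 + 0 = 1 ≡ 1 (mod 2).
  s_3 = 0 + 1 + 1 + 0 = 2 ≡ 0 (mod 2).
s = (1, 1, 0)^T — this equals column 6 of H (binary 110), so error is at position 6.
Correct: flip bit 6 of r = 0010100 to get c = 0010110.


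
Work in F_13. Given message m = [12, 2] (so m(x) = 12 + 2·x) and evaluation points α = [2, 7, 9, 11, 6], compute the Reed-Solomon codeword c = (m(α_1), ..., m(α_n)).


c = [3, 0, 4, 8, 11]

Message polynomial: m(x) = 12 + 2·x (mod 13).
For each evaluation point α_i, compute m(α_i) mod 13:
  α_1 = 2: Horner steps 2 → 3, so m(2) = 3.
  α_2 = 7: Horner steps 2 → 0, so m(7) = 0.
  α_3 = 9: Horner steps 2 → 4, so m(9) = 4.
  α_4 = 11: Horner steps 2 → 8, so m(11) = 8.
  α_5 = 6: Horner steps 2 → 11, so m(6) = 11.
Codeword c = [3, 0, 4, 8, 11] ∈ F_13^5.


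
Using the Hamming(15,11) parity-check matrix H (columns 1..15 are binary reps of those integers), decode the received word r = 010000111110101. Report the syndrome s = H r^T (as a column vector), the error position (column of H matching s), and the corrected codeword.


s = (0, 1, 1, 1)^T, error position = 7, corrected codeword c = 010000011110101

Compute s = H r^T mod 2 one row at a time:
  s_1 = 1 + 1 + 1 + 1 + 0 + 1 + 0 + 1 = 6 ≡ 0 (mod 2).
  s_2 = 0 + 0 + 0 + 1 + 0 + 1 + 0 + 1 = 3 ≡ 1 (mod 2).
  s_3 = 1 + 0 + 0 + 1 + 1 + 1 + 0 + 1 = 5 ≡ 1 (mod 2).
  s_4 = 0 + 0 + 0 + 1 + 1 + 1 + 1 + 1 = 5 ≡ 1 (mod 2).
s = (0, 1, 1, 1)^T — this equals column 7 of H (binary 0111), so error is at position 7.
Correct: flip bit 7 of r = 010000111110101 to get c = 010000011110101.


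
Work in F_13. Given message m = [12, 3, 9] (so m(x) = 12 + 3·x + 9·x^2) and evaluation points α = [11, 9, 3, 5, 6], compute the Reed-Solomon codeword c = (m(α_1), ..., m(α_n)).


c = [3, 1, 11, 5, 3]

Message polynomial: m(x) = 12 + 3·x + 9·x^2 (mod 13).
For each evaluation point α_i, compute m(α_i) mod 13:
  α_1 = 11: Horner steps 9 → 11 → 3, so m(11) = 3.
  α_2 = 9: Horner steps 9 → 6 → 1, so m(9) = 1.
  α_3 = 3: Horner steps 9 → 4 → 11, so m(3) = 11.
  α_4 = 5: Horner steps 9 → 9 → 5, so m(5) = 5.
  α_5 = 6: Horner steps 9 → 5 → 3, so m(6) = 3.
Codeword c = [3, 1, 11, 5, 3] ∈ F_13^5.


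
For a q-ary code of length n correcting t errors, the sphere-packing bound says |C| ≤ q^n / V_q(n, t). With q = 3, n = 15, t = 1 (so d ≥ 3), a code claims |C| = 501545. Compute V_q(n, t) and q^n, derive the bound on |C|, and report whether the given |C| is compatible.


V_q(n, t) = 31, q^n = 14348907, Hamming bound = 462867, |C| = 501545 > bound (violated).

Step 1: Compute V_q(n, t) = Σ_{j=0}^1 C(n, j) (q−1)^j.
  j = 0: C(15,0)·(2)^0 = 1·1 = 1.
  j = 1: C(15,1)·(2)^1 = 15·2 = 30.
  V_q(n, t) = 1 + 30 = 31.
Step 2: q^n = 3^15 = 14348907.
Step 3: Hamming bound ⌊q^n / V_q(n,t)⌋ = ⌊14348907/31⌋ = 462867.
Step 4: Compare |C| = 501545 to 462867: violated.
The claimed |C| lies above the Hamming bound, so no 3-ary code of length 15 with d ≥ 3 can have 501545 codewords.


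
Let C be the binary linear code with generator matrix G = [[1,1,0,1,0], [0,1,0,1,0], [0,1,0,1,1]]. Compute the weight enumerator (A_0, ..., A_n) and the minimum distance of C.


Weight distribution: A_0 = 1, A_1 = 2, A_2 = 2, A_3 = 2, A_4 = 1. Minimum distance d = 1.

Enumerate all 2^3 = 8 messages m ∈ F_2^3.
For each, compute codeword c = mG in F_2^5, then tally its weight.
  m = 000 → c = 00000, weight = 0.
  m = 100 → c = 11010, weight = 3.
  m = 010 → c = 01010, weight = 2.
  m = 110 → c = 10000, weight = 1.
  m = 001 → c = 01011, weight = 3.
  m = 101 → c = 10001, weight = 2.
  m = 011 → c = 00001, weight = 1.
  m = 111 → c = 11011, weight = 4.
Tally weights:
  weight 0: 1 codewords.
  weight 1: 2 codewords.
  weight 2: 2 codewords.
  weight 3: 2 codewords.
  weight 4: 1 codewords.
Minimum distance d = smallest w > 0 with A_w > 0 = 1.
Sanity: Σ A_w = 8 = 2^3 = 8 ✓.


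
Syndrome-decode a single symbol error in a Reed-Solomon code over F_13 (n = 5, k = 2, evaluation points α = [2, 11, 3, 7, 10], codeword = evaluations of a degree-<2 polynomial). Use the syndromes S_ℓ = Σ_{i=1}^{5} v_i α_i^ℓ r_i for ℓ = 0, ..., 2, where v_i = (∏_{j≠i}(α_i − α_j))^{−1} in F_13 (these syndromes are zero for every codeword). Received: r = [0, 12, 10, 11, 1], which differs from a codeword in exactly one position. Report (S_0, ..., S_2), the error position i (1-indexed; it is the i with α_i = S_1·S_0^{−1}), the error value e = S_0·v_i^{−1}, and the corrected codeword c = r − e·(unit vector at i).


S = (12, 3, 4), error at position 5, error magnitude e = 12, c = [0, 12, 10, 11, 2].

Step 1: column multipliers v_i = (∏_{j≠i}(α_i − α_j))^{−1} mod 13.
  i = 1 (α = 2): (2−11)(2−3)(2−7)(2−10) = (−9)·(−1)·(−5)·(−8) = 360 ≡ 9, so v_1 = 9^{−1} = 3 (mod 13).
  i = 2 (α = 11): (11−2)(11−3)(11−7)(11−10) = 9·8·4·1 = 288 ≡ 2, so v_2 = 2^{−1} = 7 (mod 13).
  i = 3 (α = 3): (3−2)(3−11)(3−7)(3−10) = 1·(−8)·(−4)·(−7) = −224 ≡ 10, so v_3 = 10^{−1} = 4 (mod 13).
  i = 4 (α = 7): (7−2)(7−11)(7−3)(7−10) = 5·(−4)·4·(−3) = 240 ≡ 6, so v_4 = 6^{−1} = 11 (mod 13).
  i = 5 (α = 10): (10−2)(10−11)(10−3)(10−7) = 8·(−1)·7·3 = −168 ≡ 1, so v_5 = 1^{−1} = 1 (mod 13).
  v = [3, 7, 4, 11, 1].
Step 2: syndromes of r = [0, 12, 10, 11, 1] (all sums mod 13).
  S_0 = Σ v_i r_i = 3·0 + 7·12 + 4·10 + 11·11 + 1·1 = 246 ≡ 12.
  S_1 = Σ v_i α_i r_i = 3·2·0 + 7·11·12 + 4·3·10 + 11·7·11 + 1·10·1 = 1901 ≡ 3.
  α_i^2 mod 13 = [4, 4, 9, 10, 9].
  S_2 = Σ v_i α_i^2 r_i = 3·4·0 + 7·4·12 + 4·9·10 + 11·10·11 + 1·9·1 = 1915 ≡ 4.
  S = (12, 3, 4) ≠ 0, so r is not a codeword (an error is present).
Step 3: locate the error. For a single error e at position i, S_ℓ = v_i·e·α_i^ℓ, so α_err = S_1/S_0.
  S_0^{−1} = 12^{−1} = 12 (mod 13), so α_err = 3·12 = 36 ≡ 10 = α_5. Error position i = 5.
  Consistency check: S_2/S_1 = 4·9 = 36 ≡ 10 = α_err ✓ (single-error assumption holds).
Step 4: error magnitude e = S_0/v_5 = S_0·∏_{j≠5}(α_5 − α_j) = 12·1 = 12 ≡ 12 (mod 13).
Step 5: correct position 5: c_5 = r_5 − e = 1 − 12 ≡ 2 (mod 13). Hence c = [0, 12, 10, 11, 2].
  Check: interpolating c through the α_i gives m(x) = 6 + 10·x (degree < 2) with m(α_i) = c_i for every i, so c is indeed a codeword.


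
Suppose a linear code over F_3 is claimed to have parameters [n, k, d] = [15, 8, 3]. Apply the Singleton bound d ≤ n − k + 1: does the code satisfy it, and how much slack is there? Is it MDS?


Singleton RHS = n − k + 1 = 8, slack = 5, bound satisfied, not MDS.

Singleton bound: d ≤ n − k + 1.
Here n = 15, k = 8, so n − k + 1 = 8.
Given d = 3, check d ≤ 8: YES.
Slack = (n − k + 1) − d = 5.
The code is NOT MDS (slack = 5 > 0).
Description: the claimed parameters are [15, 8, 3]_3; such a code would be non-MDS.


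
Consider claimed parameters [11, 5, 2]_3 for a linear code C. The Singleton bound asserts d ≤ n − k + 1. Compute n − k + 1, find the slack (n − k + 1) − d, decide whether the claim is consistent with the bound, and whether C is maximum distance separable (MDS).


Singleton RHS = n − k + 1 = 7, slack = 5, bound satisfied, not MDS.

Singleton bound: d ≤ n − k + 1.
Here n = 11, k = 5, so n − k + 1 = 7.
Given d = 2, check d ≤ 7: YES.
Slack = (n − k + 1) − d = 5.
The code is NOT MDS (slack = 5 > 0).
Description: the claimed parameters are [11, 5, 2]_3; such a code would be non-MDS.


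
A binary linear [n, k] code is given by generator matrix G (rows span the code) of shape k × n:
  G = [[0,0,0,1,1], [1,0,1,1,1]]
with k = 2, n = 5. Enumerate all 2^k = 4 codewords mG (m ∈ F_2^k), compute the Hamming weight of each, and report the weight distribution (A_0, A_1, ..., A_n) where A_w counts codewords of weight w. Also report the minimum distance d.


Weight distribution: A_0 = 1, A_2 = 2, A_4 = 1. Minimum distance d = 2.

Enumerate all 2^2 = 4 messages m ∈ F_2^2.
For each, compute codeword c = mG in F_2^5, then tally its weight.
  m = 00 → c = 00000, weight = 0.
  m = 10 → c = 00011, weight = 2.
  m = 01 → c = 10111, weight = 4.
  m = 11 → c = 10100, weight = 2.
Tally weights:
  weight 0: 1 codewords.
  weight 2: 2 codewords.
  weight 4: 1 codewords.
Minimum distance d = smallest w > 0 with A_w > 0 = 2.
Sanity: Σ A_w = 4 = 2^2 = 4 ✓.


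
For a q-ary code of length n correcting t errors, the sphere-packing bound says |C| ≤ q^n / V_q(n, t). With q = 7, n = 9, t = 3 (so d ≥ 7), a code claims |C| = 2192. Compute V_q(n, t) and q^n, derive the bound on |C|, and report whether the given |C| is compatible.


V_q(n, t) = 19495, q^n = 40353607, Hamming bound = 2069, |C| = 2192 > bound (violated).

Step 1: Compute V_q(n, t) = Σ_{j=0}^3 C(n, j) (q−1)^j.
  j = 0: C(9,0)·(6)^0 = 1·1 = 1.
  j = 1: C(9,1)·(6)^1 = 9·6 = 54.
  j = 2: C(9,2)·(6)^2 = 36·36 = 1296.
  j = 3: C(9,3)·(6)^3 = 84·216 = 18144.
  V_q(n, t) = 1 + 54 + 1296 + 18144 = 19495.
Step 2: q^n = 7^9 = 40353607.
Step 3: Hamming bound ⌊q^n / V_q(n,t)⌋ = ⌊40353607/19495⌋ = 2069.
Step 4: Compare |C| = 2192 to 2069: violated.
The claimed |C| lies above the Hamming bound, so no 7-ary code of length 9 with d ≥ 7 can have 2192 codewords.


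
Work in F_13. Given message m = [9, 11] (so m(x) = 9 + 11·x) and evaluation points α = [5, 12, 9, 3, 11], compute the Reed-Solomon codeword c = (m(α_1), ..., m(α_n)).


c = [12, 11, 4, 3, 0]

Message polynomial: m(x) = 9 + 11·x (mod 13).
For each evaluation point α_i, compute m(α_i) mod 13:
  α_1 = 5: Horner steps 11 → 12, so m(5) = 12.
  α_2 = 12: Horner steps 11 → 11, so m(12) = 11.
  α_3 = 9: Horner steps 11 → 4, so m(9) = 4.
  α_4 = 3: Horner steps 11 → 3, so m(3) = 3.
  α_5 = 11: Horner steps 11 → 0, so m(11) = 0.
Codeword c = [12, 11, 4, 3, 0] ∈ F_13^5.


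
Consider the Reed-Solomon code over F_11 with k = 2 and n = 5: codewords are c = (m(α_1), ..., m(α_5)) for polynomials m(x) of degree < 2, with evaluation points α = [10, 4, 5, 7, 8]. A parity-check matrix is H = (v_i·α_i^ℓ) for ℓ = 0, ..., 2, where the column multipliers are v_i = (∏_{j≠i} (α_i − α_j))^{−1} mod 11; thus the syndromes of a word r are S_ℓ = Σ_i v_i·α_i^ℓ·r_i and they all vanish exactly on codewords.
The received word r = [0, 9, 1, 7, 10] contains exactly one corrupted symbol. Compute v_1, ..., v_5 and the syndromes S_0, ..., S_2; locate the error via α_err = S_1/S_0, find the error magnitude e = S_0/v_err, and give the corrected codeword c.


S = (7, 4, 7), error at position 1, error magnitude e = 6, c = [5, 9, 1, 7, 10].

Step 1: column multipliers v_i = (∏_{j≠i}(α_i − α_j))^{−1} mod 11.
  i = 1 (α = 10): (10−4)(10−5)(10−7)(10−8) = 6·5·3·2 = 180 ≡ 4, so v_1 = 4^{−1} = 3 (mod 11).
  i = 2 (α = 4): (4−10)(4−5)(4−7)(4−8) = (−6)·(−1)·(−3)·(−4) = 72 ≡ 6, so v_2 = 6^{−1} = 2 (mod 11).
  i = 3 (α = 5): (5−10)(5−4)(5−7)(5−8) = (−5)·1·(−2)·(−3) = −30 ≡ 3, so v_3 = 3^{−1} = 4 (mod 11).
  i = 4 (α = 7): (7−10)(7−4)(7−5)(7−8) = (−3)·3·2·(−1) = 18 ≡ 7, so v_4 = 7^{−1} = 8 (mod 11).
  i = 5 (α = 8): (8−10)(8−4)(8−5)(8−7) = (−2)·4·3·1 = −24 ≡ 9, so v_5 = 9^{−1} = 5 (mod 11).
  v = [3, 2, 4, 8, 5].
Step 2: syndromes of r = [0, 9, 1, 7, 10] (all sums mod 11).
  S_0 = Σ v_i r_i = 3·0 + 2·9 + 4·1 + 8·7 + 5·10 = 128 ≡ 7.
  S_1 = Σ v_i α_i r_i = 3·10·0 + 2·4·9 + 4·5·1 + 8·7·7 + 5·8·10 = 884 ≡ 4.
  α_i^2 mod 11 = [1, 5, 3, 5, 9].
  S_2 = Σ v_i α_i^2 r_i = 3·1·0 + 2·5·9 + 4·3·1 + 8·5·7 + 5·9·10 = 832 ≡ 7.
  S = (7, 4, 7) ≠ 0, so r is not a codeword (an error is present).
Step 3: locate the error. For a single error e at position i, S_ℓ = v_i·e·α_i^ℓ, so α_err = S_1/S_0.
  S_0^{−1} = 7^{−1} = 8 (mod 11), so α_err = 4·8 = 32 ≡ 10 = α_1. Error position i = 1.
  Consistency check: S_2/S_1 = 7·3 = 21 ≡ 10 = α_err ✓ (single-error assumption holds).
Step 4: error magnitude e = S_0/v_1 = S_0·∏_{j≠1}(α_1 − α_j) = 7·4 = 28 ≡ 6 (mod 11).
Step 5: correct position 1: c_1 = r_1 − e = 0 − 6 ≡ 5 (mod 11). Hence c = [5, 9, 1, 7, 10].
  Check: interpolating c through the α_i gives m(x) = 8 + 3·x (degree < 2) with m(α_i) = c_i for every i, so c is indeed a codeword.


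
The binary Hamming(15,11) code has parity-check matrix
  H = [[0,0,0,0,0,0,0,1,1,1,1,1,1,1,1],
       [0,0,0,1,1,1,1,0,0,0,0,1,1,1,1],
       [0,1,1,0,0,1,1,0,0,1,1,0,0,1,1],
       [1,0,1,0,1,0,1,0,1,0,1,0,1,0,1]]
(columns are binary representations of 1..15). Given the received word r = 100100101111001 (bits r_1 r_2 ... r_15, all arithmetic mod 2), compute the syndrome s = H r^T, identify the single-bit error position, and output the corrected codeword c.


s = (1, 0, 0, 1)^T, error position = 9, corrected codeword c = 100100100111001

Compute s = H r^T mod 2 one row at a time:
  s_1 = 0 + 1 + 1 + 1 + 1 + 0 + 0 + 1 = 5 ≡ 1 (mod 2).
  s_2 = 1 + 0 + 0 + 1 + 1 + 0 + 0 + 1 = 4 ≡ 0 (mod 2).
  s_3 = 0 + 0 + 0 + 1 + 1 + 1 + 0 + 1 = 4 ≡ 0 (mod 2).
  s_4 = 1 + 0 + 0 + 1 + 1 + 1 + 0 + 1 = 5 ≡ 1 (mod 2).
s = (1, 0, 0, 1)^T — this equals column 9 of H (binary 1001), so error is at position 9.
Correct: flip bit 9 of r = 100100101111001 to get c = 100100100111001.


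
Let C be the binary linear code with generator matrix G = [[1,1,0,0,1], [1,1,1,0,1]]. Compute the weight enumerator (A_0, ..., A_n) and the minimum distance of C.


Weight distribution: A_0 = 1, A_1 = 1, A_3 = 1, A_4 = 1. Minimum distance d = 1.

Enumerate all 2^2 = 4 messages m ∈ F_2^2.
For each, compute codeword c = mG in F_2^5, then tally its weight.
  m = 00 → c = 00000, weight = 0.
  m = 10 → c = 11001, weight = 3.
  m = 01 → c = 11101, weight = 4.
  m = 11 → c = 00100, weight = 1.
Tally weights:
  weight 0: 1 codewords.
  weight 1: 1 codewords.
  weight 3: 1 codewords.
  weight 4: 1 codewords.
Minimum distance d = smallest w > 0 with A_w > 0 = 1.
Sanity: Σ A_w = 4 = 2^2 = 4 ✓.


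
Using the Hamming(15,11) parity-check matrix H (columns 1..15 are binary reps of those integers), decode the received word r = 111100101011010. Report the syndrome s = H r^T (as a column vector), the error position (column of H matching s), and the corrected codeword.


s = (0, 0, 1, 1)^T, error position = 3, corrected codeword c = 110100101011010

Compute s = H r^T mod 2 one row at a time:
  s_1 = 0 + 1 + 0 + 1 + 1 + 0 + 1 + 0 = 4 ≡ 0 (mod 2).
  s_2 = 1 + 0 + 0 + 1 + 1 + 0 + 1 + 0 = 4 ≡ 0 (mod 2).
  s_3 = 1 + 1 + 0 + 1 + 0 + 1 + 1 + 0 = 5 ≡ 1 (mod 2).
  s_4 = 1 + 1 + 0 + 1 + 1 + 1 + 0 + 0 = 5 ≡ 1 (mod 2).
s = (0, 0, 1, 1)^T — this equals column 3 of H (binary 0011), so error is at position 3.
Correct: flip bit 3 of r = 111100101011010 to get c = 110100101011010.


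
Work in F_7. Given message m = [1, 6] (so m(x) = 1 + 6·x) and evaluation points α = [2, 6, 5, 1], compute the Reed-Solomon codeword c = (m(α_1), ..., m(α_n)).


c = [6, 2, 3, 0]

Message polynomial: m(x) = 1 + 6·x (mod 7).
For each evaluation point α_i, compute m(α_i) mod 7:
  α_1 = 2: Horner steps 6 → 6, so m(2) = 6.
  α_2 = 6: Horner steps 6 → 2, so m(6) = 2.
  α_3 = 5: Horner steps 6 → 3, so m(5) = 3.
  α_4 = 1: Horner steps 6 → 0, so m(1) = 0.
Codeword c = [6, 2, 3, 0] ∈ F_7^4.


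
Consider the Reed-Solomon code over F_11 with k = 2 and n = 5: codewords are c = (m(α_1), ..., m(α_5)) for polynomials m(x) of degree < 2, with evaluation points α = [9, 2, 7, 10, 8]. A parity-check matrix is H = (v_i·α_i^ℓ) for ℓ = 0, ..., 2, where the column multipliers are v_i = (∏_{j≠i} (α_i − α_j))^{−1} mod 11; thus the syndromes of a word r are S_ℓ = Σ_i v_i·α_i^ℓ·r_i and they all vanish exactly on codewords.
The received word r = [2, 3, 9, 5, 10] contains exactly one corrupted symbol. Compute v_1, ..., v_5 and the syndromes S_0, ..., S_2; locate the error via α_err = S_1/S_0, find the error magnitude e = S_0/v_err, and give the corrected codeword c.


S = (8, 1, 7), error at position 3, error magnitude e = 2, c = [2, 3, 7, 5, 10].

Step 1: column multipliers v_i = (∏_{j≠i}(α_i − α_j))^{−1} mod 11.
  i = 1 (α = 9): (9−2)(9−7)(9−10)(9−8) = 7·2·(−1)·1 = −14 ≡ 8, so v_1 = 8^{−1} = 7 (mod 11).
  i = 2 (α = 2): (2−9)(2−7)(2−10)(2−8) = (−7)·(−5)·(−8)·(−6) = 1680 ≡ 8, so v_2 = 8^{−1} = 7 (mod 11).
  i = 3 (α = 7): (7−9)(7−2)(7−10)(7−8) = (−2)·5·(−3)·(−1) = −30 ≡ 3, so v_3 = 3^{−1} = 4 (mod 11).
  i = 4 (α = 10): (10−9)(10−2)(10−7)(10−8) = 1·8·3·2 = 48 ≡ 4, so v_4 = 4^{−1} = 3 (mod 11).
  i = 5 (α = 8): (8−9)(8−2)(8−7)(8−10) = (−1)·6·1·(−2) = 12 ≡ 1, so v_5 = 1^{−1} = 1 (mod 11).
  v = [7, 7, 4, 3, 1].
Step 2: syndromes of r = [2, 3, 9, 5, 10] (all sums mod 11).
  S_0 = Σ v_i r_i = 7·2 + 7·3 + 4·9 + 3·5 + 1·10 = 96 ≡ 8.
  S_1 = Σ v_i α_i r_i = 7·9·2 + 7·2·3 + 4·7·9 + 3·10·5 + 1·8·10 = 650 ≡ 1.
  α_i^2 mod 11 = [4, 4, 5, 1, 9].
  S_2 = Σ v_i α_i^2 r_i = 7·4·2 + 7·4·3 + 4·5·9 + 3·1·5 + 1·9·10 = 425 ≡ 7.
  S = (8, 1, 7) ≠ 0, so r is not a codeword (an error is present).
Step 3: locate the error. For a single error e at position i, S_ℓ = v_i·e·α_i^ℓ, so α_err = S_1/S_0.
  S_0^{−1} = 8^{−1} = 7 (mod 11), so α_err = 1·7 = 7 ≡ 7 = α_3. Error position i = 3.
  Consistency check: S_2/S_1 = 7·1 = 7 ≡ 7 = α_err ✓ (single-error assumption holds).
Step 4: error magnitude e = S_0/v_3 = S_0·∏_{j≠3}(α_3 − α_j) = 8·3 = 24 ≡ 2 (mod 11).
Step 5: correct position 3: c_3 = r_3 − e = 9 − 2 ≡ 7 (mod 11). Hence c = [2, 3, 7, 5, 10].
  Check: interpolating c through the α_i gives m(x) = 8 + 3·x (degree < 2) with m(α_i) = c_i for every i, so c is indeed a codeword.


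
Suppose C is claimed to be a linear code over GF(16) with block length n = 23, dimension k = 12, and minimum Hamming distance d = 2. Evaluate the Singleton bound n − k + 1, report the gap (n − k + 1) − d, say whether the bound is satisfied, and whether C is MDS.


Singleton RHS = n − k + 1 = 12, slack = 10, bound satisfied, not MDS.

Singleton bound: d ≤ n − k + 1.
Here n = 23, k = 12, so n − k + 1 = 12.
Given d = 2, check d ≤ 12: YES.
Slack = (n − k + 1) − d = 10.
The code is NOT MDS (slack = 10 > 0).
Description: the claimed parameters are [23, 12, 2]_16; such a code would be non-MDS.


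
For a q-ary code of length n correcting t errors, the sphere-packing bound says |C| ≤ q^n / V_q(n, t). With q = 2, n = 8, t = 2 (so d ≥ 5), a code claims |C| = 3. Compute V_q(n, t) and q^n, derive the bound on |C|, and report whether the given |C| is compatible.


V_q(n, t) = 37, q^n = 256, Hamming bound = 6, |C| = 3 ≤ bound (satisfied).

Step 1: Compute V_q(n, t) = Σ_{j=0}^2 C(n, j) (q−1)^j.
  j = 0: C(8,0)·(1)^0 = 1·1 = 1.
  j = 1: C(8,1)·(1)^1 = 8·1 = 8.
  j = 2: C(8,2)·(1)^2 = 28·1 = 28.
  V_q(n, t) = 1 + 8 + 28 = 37.
Step 2: q^n = 2^8 = 256.
Step 3: Hamming bound ⌊q^n / V_q(n,t)⌋ = ⌊256/37⌋ = 6.
Step 4: Compare |C| = 3 to 6: satisfied.
The claimed |C| lies below the Hamming bound.


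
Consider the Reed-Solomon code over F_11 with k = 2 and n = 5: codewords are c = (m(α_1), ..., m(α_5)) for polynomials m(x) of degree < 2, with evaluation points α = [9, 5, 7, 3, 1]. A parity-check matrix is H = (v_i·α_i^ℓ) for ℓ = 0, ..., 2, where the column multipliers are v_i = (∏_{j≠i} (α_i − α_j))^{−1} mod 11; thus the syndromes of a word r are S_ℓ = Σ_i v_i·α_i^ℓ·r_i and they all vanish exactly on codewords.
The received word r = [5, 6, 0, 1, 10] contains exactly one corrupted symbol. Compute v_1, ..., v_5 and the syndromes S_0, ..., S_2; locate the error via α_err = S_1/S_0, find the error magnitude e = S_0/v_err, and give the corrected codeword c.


S = (8, 8, 8), error at position 5, error magnitude e = 3, c = [5, 6, 0, 1, 7].

Step 1: column multipliers v_i = (∏_{j≠i}(α_i − α_j))^{−1} mod 11.
  i = 1 (α = 9): (9−5)(9−7)(9−3)(9−1) = 4·2·6·8 = 384 ≡ 10, so v_1 = 10^{−1} = 10 (mod 11).
  i = 2 (α = 5): (5−9)(5−7)(5−3)(5−1) = (−4)·(−2)·2·4 = 64 ≡ 9, so v_2 = 9^{−1} = 5 (mod 11).
  i = 3 (α = 7): (7−9)(7−5)(7−3)(7−1) = (−2)·2·4·6 = −96 ≡ 3, so v_3 = 3^{−1} = 4 (mod 11).
  i = 4 (α = 3): (3−9)(3−5)(3−7)(3−1) = (−6)·(−2)·(−4)·2 = −96 ≡ 3, so v_4 = 3^{−1} = 4 (mod 11).
  i = 5 (α = 1): (1−9)(1−5)(1−7)(1−3) = (−8)·(−4)·(−6)·(−2) = 384 ≡ 10, so v_5 = 10^{−1} = 10 (mod 11).
  v = [10, 5, 4, 4, 10].
Step 2: syndromes of r = [5, 6, 0, 1, 10] (all sums mod 11).
  S_0 = Σ v_i r_i = 10·5 + 5·6 + 4·0 + 4·1 + 10·10 = 184 ≡ 8.
  S_1 = Σ v_i α_i r_i = 10·9·5 + 5·5·6 + 4·7·0 + 4·3·1 + 10·1·10 = 712 ≡ 8.
  α_i^2 mod 11 = [4, 3, 5, 9, 1].
  S_2 = Σ v_i α_i^2 r_i = 10·4·5 + 5·3·6 + 4·5·0 + 4·9·1 + 10·1·10 = 426 ≡ 8.
  S = (8, 8, 8) ≠ 0, so r is not a codeword (an error is present).
Step 3: locate the error. For a single error e at position i, S_ℓ = v_i·e·α_i^ℓ, so α_err = S_1/S_0.
  S_0^{−1} = 8^{−1} = 7 (mod 11), so α_err = 8·7 = 56 ≡ 1 = α_5. Error position i = 5.
  Consistency check: S_2/S_1 = 8·7 = 56 ≡ 1 = α_err ✓ (single-error assumption holds).
Step 4: error magnitude e = S_0/v_5 = S_0·∏_{j≠5}(α_5 − α_j) = 8·10 = 80 ≡ 3 (mod 11).
Step 5: correct position 5: c_5 = r_5 − e = 10 − 3 ≡ 7 (mod 11). Hence c = [5, 6, 0, 1, 7].
  Check: interpolating c through the α_i gives m(x) = 10 + 8·x (degree < 2) with m(α_i) = c_i for every i, so c is indeed a codeword.


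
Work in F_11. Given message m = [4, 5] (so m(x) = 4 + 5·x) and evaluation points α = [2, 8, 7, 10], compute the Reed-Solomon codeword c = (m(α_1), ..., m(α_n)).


c = [3, 0, 6, 10]

Message polynomial: m(x) = 4 + 5·x (mod 11).
For each evaluation point α_i, compute m(α_i) mod 11:
  α_1 = 2: Horner steps 5 → 3, so m(2) = 3.
  α_2 = 8: Horner steps 5 → 0, so m(8) = 0.
  α_3 = 7: Horner steps 5 → 6, so m(7) = 6.
  α_4 = 10: Horner steps 5 → 10, so m(10) = 10.
Codeword c = [3, 0, 6, 10] ∈ F_11^4.


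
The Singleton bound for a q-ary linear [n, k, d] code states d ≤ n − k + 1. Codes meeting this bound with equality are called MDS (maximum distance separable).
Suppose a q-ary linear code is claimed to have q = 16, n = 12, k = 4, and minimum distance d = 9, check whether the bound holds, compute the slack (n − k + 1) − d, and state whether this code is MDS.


Singleton RHS = n − k + 1 = 9, slack = 0, bound satisfied, MDS.

Singleton bound: d ≤ n − k + 1.
Here n = 12, k = 4, so n − k + 1 = 9.
Given d = 9, check d ≤ 9: YES.
Slack = (n − k + 1) − d = 0.
The code is MDS (slack = 0).
Description: the claimed parameters are [12, 4, 9]_16; such a code would be MDS (meets Singleton bound).


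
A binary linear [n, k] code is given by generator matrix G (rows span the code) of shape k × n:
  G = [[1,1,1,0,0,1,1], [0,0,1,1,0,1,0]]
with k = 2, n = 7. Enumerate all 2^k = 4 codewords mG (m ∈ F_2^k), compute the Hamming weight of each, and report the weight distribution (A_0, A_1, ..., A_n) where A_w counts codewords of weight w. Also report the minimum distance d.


Weight distribution: A_0 = 1, A_3 = 1, A_4 = 1, A_5 = 1. Minimum distance d = 3.

Enumerate all 2^2 = 4 messages m ∈ F_2^2.
For each, compute codeword c = mG in F_2^7, then tally its weight.
  m = 00 → c = 0000000, weight = 0.
  m = 10 → c = 1110011, weight = 5.
  m = 01 → c = 0011010, weight = 3.
  m = 11 → c = 1101001, weight = 4.
Tally weights:
  weight 0: 1 codewords.
  weight 3: 1 codewords.
  weight 4: 1 codewords.
  weight 5: 1 codewords.
Minimum distance d = smallest w > 0 with A_w > 0 = 3.
Sanity: Σ A_w = 4 = 2^2 = 4 ✓.


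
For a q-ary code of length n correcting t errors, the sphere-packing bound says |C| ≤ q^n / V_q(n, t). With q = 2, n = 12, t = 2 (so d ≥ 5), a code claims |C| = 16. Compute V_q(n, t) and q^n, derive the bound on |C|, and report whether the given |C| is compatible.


V_q(n, t) = 79, q^n = 4096, Hamming bound = 51, |C| = 16 ≤ bound (satisfied).

Step 1: Compute V_q(n, t) = Σ_{j=0}^2 C(n, j) (q−1)^j.
  j = 0: C(12,0)·(1)^0 = 1·1 = 1.
  j = 1: C(12,1)·(1)^1 = 12·1 = 12.
  j = 2: C(12,2)·(1)^2 = 66·1 = 66.
  V_q(n, t) = 1 + 12 + 66 = 79.
Step 2: q^n = 2^12 = 4096.
Step 3: Hamming bound ⌊q^n / V_q(n,t)⌋ = ⌊4096/79⌋ = 51.
Step 4: Compare |C| = 16 to 51: satisfied.
The claimed |C| lies below the Hamming bound.


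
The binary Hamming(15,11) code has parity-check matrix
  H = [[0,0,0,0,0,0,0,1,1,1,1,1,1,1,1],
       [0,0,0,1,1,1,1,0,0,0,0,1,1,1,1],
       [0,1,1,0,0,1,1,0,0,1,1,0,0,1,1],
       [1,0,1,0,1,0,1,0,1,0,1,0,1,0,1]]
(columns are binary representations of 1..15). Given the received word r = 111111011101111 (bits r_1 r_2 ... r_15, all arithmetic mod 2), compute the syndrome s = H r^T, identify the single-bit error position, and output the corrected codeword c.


s = (1, 1, 0, 0)^T, error position = 12, corrected codeword c = 111111011100111

Compute s = H r^T mod 2 one row at a time:
  s_1 = 1 + 1 + 1 + 0 + 1 + 1 + 1 + 1 = 7 ≡ 1 (mod 2).
  s_2 = 1 + 1 + 1 + 0 + 1 + 1 + 1 + 1 = 7 ≡ 1 (mod 2).
  s_3 = 1 + 1 + 1 + 0 + 1 + 0 + 1 + 1 = 6 ≡ 0 (mod 2).
  s_4 = 1 + 1 + 1 + 0 + 1 + 0 + 1 + 1 = 6 ≡ 0 (mod 2).
s = (1, 1, 0, 0)^T — this equals column 12 of H (binary 1100), so error is at position 12.
Correct: flip bit 12 of r = 111111011101111 to get c = 111111011100111.


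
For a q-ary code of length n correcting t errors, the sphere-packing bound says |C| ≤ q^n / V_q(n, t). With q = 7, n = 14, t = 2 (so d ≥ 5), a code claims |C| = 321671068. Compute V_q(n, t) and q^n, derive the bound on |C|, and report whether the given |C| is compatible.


V_q(n, t) = 3361, q^n = 678223072849, Hamming bound = 201792047, |C| = 321671068 > bound (violated).

Step 1: Compute V_q(n, t) = Σ_{j=0}^2 C(n, j) (q−1)^j.
  j = 0: C(14,0)·(6)^0 = 1·1 = 1.
  j = 1: C(14,1)·(6)^1 = 14·6 = 84.
  j = 2: C(14,2)·(6)^2 = 91·36 = 3276.
  V_q(n, t) = 1 + 84 + 3276 = 3361.
Step 2: q^n = 7^14 = 678223072849.
Step 3: Hamming bound ⌊q^n / V_q(n,t)⌋ = ⌊678223072849/3361⌋ = 201792047.
Step 4: Compare |C| = 321671068 to 201792047: violated.
The claimed |C| lies above the Hamming bound, so no 7-ary code of length 14 with d ≥ 5 can have 321671068 codewords.


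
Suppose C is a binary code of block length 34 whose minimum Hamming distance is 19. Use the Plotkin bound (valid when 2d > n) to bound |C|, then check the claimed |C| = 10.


Plotkin bound M ≤ 8; given |C| = 10 > bound (violated).

Check applicability: 2d = 38, n = 34.
2d − n = 4 > 0, so Plotkin applies.
Compute d/(2d−n) = 19/4 ≈ 4.7500.
⌊d/(2d−n)⌋ = 4.
Plotkin bound: M ≤ 2·4 = 8.
Given |C| = 10, check: VIOLATED.
This |C| is above the Plotkin bound, so no binary code with n = 34, d = 19 and 10 codewords exists.


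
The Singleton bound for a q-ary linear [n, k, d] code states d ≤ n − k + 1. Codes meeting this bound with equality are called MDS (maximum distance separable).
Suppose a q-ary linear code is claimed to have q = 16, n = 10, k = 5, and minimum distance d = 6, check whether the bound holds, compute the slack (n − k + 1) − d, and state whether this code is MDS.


Singleton RHS = n − k + 1 = 6, slack = 0, bound satisfied, MDS.

Singleton bound: d ≤ n − k + 1.
Here n = 10, k = 5, so n − k + 1 = 6.
Given d = 6, check d ≤ 6: YES.
Slack = (n − k + 1) − d = 0.
The code is MDS (slack = 0).
Description: the claimed parameters are [10, 5, 6]_16; such a code would be MDS (meets Singleton bound).
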